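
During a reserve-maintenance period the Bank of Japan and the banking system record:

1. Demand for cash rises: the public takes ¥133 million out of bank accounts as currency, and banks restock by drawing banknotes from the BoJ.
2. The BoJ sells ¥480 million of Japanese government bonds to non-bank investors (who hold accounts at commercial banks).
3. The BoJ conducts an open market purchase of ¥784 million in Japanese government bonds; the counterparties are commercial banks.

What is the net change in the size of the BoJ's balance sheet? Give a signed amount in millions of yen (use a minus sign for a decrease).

+¥304 million

Currency withdrawal ¥133 million: only the composition of liabilities changes → 0.
Asset sale (to non-banks) ¥480 million: a BoJ asset is shed → −¥480M.
OMO purchase (from banks) ¥784 million: a BoJ asset is acquired → +¥784M.
Net: 0 − 480 + 784 = +¥304 million.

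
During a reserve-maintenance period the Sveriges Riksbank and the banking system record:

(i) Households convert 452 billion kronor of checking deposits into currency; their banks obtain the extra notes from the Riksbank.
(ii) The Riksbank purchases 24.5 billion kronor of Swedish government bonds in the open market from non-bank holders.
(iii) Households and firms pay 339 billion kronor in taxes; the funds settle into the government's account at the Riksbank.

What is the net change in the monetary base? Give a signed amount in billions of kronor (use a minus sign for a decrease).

-314.5 billion

Riksbank balance sheet:
  Assets:      Securities +24.5B
  Liabilities: Bank reserves −766.5B, Currency in circulation +452B, Government deposits +339B
Commercial banking system:
  Assets:      Reserves at CB −766.5B
  Liabilities: Checkable deposits −766.5B
Monetary base = currency + reserves: +452B + (−766.5B) = -314.5 billion.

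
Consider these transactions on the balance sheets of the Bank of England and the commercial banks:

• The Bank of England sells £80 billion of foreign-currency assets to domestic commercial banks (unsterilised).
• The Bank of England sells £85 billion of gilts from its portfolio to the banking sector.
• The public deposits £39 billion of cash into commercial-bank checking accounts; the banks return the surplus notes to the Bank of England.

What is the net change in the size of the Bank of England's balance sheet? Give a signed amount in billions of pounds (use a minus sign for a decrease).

-£165 billion

Bank of England balance sheet:
  Assets:      Securities −£85B, Foreign assets −£80B
  Liabilities: Bank reserves −£126B, Currency in circulation −£39B
Change in total Bank of England assets = -£165 billion.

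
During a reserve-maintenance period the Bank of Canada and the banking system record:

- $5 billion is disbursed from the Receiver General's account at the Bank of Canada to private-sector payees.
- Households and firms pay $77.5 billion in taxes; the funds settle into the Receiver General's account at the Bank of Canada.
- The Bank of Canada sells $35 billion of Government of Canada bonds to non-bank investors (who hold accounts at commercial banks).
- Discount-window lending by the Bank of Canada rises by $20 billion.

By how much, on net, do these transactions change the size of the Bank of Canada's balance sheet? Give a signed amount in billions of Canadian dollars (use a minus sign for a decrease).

Government spending $5 billion: only the composition of liabilities changes → 0.
Government account inflow $77.5 billion: only the composition of liabilities changes → 0.
Asset sale (to non-banks) $35 billion: a Bank of Canada asset is shed → −$35B.
Discount-window loan $20 billion: a Bank of Canada asset is acquired → +$20B.
Net: 0 + 0 − 35 + 20 = -$15 billion.

-$15 billion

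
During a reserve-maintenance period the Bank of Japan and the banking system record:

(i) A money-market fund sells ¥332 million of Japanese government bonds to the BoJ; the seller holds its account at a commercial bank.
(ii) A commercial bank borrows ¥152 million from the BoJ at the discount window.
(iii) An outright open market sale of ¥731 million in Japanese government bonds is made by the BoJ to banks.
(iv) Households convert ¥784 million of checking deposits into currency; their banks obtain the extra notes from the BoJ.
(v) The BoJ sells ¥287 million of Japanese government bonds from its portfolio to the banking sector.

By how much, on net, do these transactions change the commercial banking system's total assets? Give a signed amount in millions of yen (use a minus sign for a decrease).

Asset purchase (from non-banks) ¥332 million: bank balance sheets expand → +¥332M.
Discount-window loan ¥152 million: bank balance sheets expand → +¥152M.
OMO sale (to banks) ¥731 million: just an asset swap on bank balance sheets → 0.
Currency withdrawal ¥784 million: bank balance sheets shrink → −¥784M.
OMO sale (to banks) ¥287 million: just an asset swap on bank balance sheets → 0.
Net: 332 + 152 + 0 − 784 + 0 = -¥300 million.

-¥300 million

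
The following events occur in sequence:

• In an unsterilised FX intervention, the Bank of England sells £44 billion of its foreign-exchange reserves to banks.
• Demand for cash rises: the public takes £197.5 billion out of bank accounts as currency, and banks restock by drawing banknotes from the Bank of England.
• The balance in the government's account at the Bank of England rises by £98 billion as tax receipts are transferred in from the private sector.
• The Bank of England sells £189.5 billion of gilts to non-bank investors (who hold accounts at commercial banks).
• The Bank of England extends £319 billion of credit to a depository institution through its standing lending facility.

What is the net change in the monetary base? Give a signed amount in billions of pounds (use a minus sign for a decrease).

-£12.5 billion

Bank of England balance sheet:
  Assets:      Securities −£189.5B, Loans to banks +£319B, Foreign assets −£44B
  Liabilities: Bank reserves −£210B, Currency in circulation +£197.5B, Government deposits +£98B
Commercial banking system:
  Assets:      Reserves at CB −£210B, Foreign assets +£44B
  Liabilities: Checkable deposits −£485B, Borrowings from CB +£319B
Monetary base = currency + reserves: +£197.5B + (−£210B) = -£12.5 billion.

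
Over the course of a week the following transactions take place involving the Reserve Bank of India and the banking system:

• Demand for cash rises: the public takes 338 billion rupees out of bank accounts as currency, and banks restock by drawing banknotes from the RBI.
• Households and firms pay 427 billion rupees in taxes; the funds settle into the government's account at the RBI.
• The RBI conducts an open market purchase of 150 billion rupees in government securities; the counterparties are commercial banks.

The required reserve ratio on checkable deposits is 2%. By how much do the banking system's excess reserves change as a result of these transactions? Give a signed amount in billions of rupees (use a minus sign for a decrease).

-599.7 billion

Currency withdrawal 338 billion rupees: reserves −338B, deposits −338B.
Government account inflow 427 billion rupees: reserves −427B, deposits −427B.
OMO purchase (from banks) 150 billion rupees: reserves +150B, deposits 0.
Totals: Δreserves = −615B, Δdeposits = −765B.
Δrequired reserves = 2% × −765B = −15.3B.
Δexcess reserves = Δreserves − Δrequired = −615B − (−15.3B) = -599.7 billion.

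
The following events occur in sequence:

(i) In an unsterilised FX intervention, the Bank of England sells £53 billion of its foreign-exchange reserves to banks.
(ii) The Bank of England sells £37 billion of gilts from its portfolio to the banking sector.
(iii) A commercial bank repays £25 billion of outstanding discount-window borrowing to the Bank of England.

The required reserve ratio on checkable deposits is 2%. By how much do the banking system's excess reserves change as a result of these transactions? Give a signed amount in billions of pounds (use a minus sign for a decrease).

-£115 billion

FX sale £53 billion: reserves −£53B, deposits 0.
OMO sale (to banks) £37 billion: reserves −£37B, deposits 0.
Discount-window repayment £25 billion: reserves −£25B, deposits 0.
Totals: Δreserves = −£115B, Δdeposits = 0.
Δrequired reserves = 2% × 0 = 0.
Δexcess reserves = Δreserves − Δrequired = −£115B − (0) = -£115 billion.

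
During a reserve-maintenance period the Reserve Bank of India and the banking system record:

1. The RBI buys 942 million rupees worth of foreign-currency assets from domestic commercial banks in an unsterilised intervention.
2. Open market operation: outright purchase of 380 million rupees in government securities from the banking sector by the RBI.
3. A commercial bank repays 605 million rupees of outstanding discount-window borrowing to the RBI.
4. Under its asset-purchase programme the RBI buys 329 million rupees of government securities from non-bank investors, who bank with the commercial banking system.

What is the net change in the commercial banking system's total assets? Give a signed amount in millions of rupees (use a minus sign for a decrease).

-276 million

RBI balance sheet:
  Assets:      Securities +709M, Loans to banks −605M, Foreign assets +942M
  Liabilities: Bank reserves +1046M
Commercial banking system:
  Assets:      Reserves at CB +1046M, Securities −380M, Foreign assets −942M
  Liabilities: Checkable deposits +329M, Borrowings from CB −605M
Change in total bank assets = -276 million.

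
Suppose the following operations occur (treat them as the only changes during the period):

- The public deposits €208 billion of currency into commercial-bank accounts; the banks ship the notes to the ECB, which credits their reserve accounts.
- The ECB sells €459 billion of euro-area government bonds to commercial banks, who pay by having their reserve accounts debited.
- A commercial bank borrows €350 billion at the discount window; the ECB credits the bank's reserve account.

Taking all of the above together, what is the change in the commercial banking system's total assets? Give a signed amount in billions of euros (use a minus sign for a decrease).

+€558 billion

ECB balance sheet:
  Assets:      Securities −€459B, Loans to banks +€350B
  Liabilities: Bank reserves +€99B, Currency in circulation −€208B
Commercial banking system:
  Assets:      Reserves at CB +€99B, Securities +€459B
  Liabilities: Checkable deposits +€208B, Borrowings from CB +€350B
Change in total bank assets = +€558 billion.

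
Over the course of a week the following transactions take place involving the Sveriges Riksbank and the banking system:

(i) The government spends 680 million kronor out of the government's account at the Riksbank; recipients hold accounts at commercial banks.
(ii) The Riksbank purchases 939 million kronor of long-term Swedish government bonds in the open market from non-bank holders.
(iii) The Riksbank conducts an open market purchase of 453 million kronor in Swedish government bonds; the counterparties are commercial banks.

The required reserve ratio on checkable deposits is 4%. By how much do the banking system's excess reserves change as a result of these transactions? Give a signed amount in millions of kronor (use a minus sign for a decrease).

+2007.24 million

Government spending 680 million kronor: reserves +680M, deposits +680M.
Asset purchase (from non-banks) 939 million kronor: reserves +939M, deposits +939M.
OMO purchase (from banks) 453 million kronor: reserves +453M, deposits 0.
Totals: Δreserves = +2072M, Δdeposits = +1619M.
Δrequired reserves = 4% × +1619M = +64.76M.
Δexcess reserves = Δreserves − Δrequired = +2072M − (+64.76M) = +2007.24 million.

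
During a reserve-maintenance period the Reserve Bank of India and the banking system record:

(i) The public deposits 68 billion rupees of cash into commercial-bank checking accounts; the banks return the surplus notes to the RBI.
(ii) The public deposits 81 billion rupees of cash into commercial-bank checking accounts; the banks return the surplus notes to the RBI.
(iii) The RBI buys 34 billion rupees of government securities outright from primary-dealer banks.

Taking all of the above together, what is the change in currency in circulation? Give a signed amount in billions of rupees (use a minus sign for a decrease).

Currency deposit 68 billion rupees: notes return to the central bank → −68B.
Currency deposit 81 billion rupees: notes return to the central bank → −81B.
OMO purchase (from banks) 34 billion rupees: no currency enters or leaves circulation → 0.
Net: −68 − 81 + 0 = -149 billion.

-149 billion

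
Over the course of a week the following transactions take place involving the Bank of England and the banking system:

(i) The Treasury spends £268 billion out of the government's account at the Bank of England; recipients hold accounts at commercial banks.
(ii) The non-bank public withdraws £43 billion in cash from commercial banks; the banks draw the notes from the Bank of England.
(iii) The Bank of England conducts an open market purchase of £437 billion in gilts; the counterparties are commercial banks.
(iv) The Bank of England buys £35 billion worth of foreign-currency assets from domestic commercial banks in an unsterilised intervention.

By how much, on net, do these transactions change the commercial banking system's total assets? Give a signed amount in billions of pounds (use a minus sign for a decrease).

+£225 billion

Bank of England balance sheet:
  Assets:      Securities +£437B, Foreign assets +£35B
  Liabilities: Bank reserves +£697B, Currency in circulation +£43B, Government deposits −£268B
Commercial banking system:
  Assets:      Reserves at CB +£697B, Securities −£437B, Foreign assets −£35B
  Liabilities: Checkable deposits +£225B
Change in total bank assets = +£225 billion.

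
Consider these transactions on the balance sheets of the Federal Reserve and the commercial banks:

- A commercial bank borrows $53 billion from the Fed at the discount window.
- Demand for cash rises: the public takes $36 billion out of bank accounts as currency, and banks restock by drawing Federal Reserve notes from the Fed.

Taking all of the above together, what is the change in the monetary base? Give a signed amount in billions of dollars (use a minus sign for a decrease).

Discount-window loan $53 billion: Fed balance sheet expands → +$53B.
Currency withdrawal $36 billion: just a shift between currency and reserves — both are base money → 0.
Net: 53 + 0 = +$53 billion.

+$53 billion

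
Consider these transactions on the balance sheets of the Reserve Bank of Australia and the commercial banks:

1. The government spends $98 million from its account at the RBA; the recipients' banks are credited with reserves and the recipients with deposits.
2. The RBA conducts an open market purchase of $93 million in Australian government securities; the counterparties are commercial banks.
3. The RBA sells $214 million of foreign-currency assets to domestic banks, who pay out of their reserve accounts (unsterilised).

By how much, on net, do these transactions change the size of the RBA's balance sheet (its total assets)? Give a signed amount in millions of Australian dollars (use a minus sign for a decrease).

Government spending $98 million: only the composition of liabilities changes → 0.
OMO purchase (from banks) $93 million: an RBA asset is acquired → +$93M.
FX sale $214 million: an RBA asset is shed → −$214M.
Net: 0 + 93 − 214 = -$121 million.

-$121 million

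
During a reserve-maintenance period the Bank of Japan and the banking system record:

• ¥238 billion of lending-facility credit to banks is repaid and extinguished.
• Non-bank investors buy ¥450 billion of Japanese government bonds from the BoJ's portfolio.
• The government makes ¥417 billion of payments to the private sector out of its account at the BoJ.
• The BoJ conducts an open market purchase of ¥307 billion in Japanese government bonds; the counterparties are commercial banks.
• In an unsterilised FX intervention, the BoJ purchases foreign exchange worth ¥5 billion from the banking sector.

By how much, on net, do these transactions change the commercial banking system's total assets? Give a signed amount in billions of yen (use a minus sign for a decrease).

-¥271 billion

BoJ balance sheet:
  Assets:      Securities −¥143B, Loans to banks −¥238B, Foreign assets +¥5B
  Liabilities: Bank reserves +¥41B, Government deposits −¥417B
Commercial banking system:
  Assets:      Reserves at CB +¥41B, Securities −¥307B, Foreign assets −¥5B
  Liabilities: Checkable deposits −¥33B, Borrowings from CB −¥238B
Change in total bank assets = -¥271 billion.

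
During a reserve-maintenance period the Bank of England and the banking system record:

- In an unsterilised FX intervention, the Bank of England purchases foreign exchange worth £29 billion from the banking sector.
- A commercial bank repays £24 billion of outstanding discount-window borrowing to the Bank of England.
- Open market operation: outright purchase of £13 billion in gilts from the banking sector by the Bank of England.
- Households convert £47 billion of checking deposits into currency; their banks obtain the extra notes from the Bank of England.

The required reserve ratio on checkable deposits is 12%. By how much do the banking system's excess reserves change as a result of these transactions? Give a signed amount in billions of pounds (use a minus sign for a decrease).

FX purchase £29 billion: reserves +£29B, deposits 0.
Discount-window repayment £24 billion: reserves −£24B, deposits 0.
OMO purchase (from banks) £13 billion: reserves +£13B, deposits 0.
Currency withdrawal £47 billion: reserves −£47B, deposits −£47B.
Totals: Δreserves = −£29B, Δdeposits = −£47B.
Δrequired reserves = 12% × −£47B = −£5.64B.
Δexcess reserves = Δreserves − Δrequired = −£29B − (−£5.64B) = -£23.36 billion.

-£23.36 billion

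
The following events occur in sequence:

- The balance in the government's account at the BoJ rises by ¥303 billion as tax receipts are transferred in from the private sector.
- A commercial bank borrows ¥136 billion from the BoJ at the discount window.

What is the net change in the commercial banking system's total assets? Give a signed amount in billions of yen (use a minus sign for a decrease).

-¥167 billion

BoJ balance sheet:
  Assets:      Loans to banks +¥136B
  Liabilities: Bank reserves −¥167B, Government deposits +¥303B
Commercial banking system:
  Assets:      Reserves at CB −¥167B
  Liabilities: Checkable deposits −¥303B, Borrowings from CB +¥136B
Change in total bank assets = -¥167 billion.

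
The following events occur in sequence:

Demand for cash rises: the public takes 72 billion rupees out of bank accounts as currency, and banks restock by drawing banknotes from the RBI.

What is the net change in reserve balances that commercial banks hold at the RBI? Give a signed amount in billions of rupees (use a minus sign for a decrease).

-72 billion

Currency withdrawal 72 billion rupees: banks swap reserves for currency → −72B.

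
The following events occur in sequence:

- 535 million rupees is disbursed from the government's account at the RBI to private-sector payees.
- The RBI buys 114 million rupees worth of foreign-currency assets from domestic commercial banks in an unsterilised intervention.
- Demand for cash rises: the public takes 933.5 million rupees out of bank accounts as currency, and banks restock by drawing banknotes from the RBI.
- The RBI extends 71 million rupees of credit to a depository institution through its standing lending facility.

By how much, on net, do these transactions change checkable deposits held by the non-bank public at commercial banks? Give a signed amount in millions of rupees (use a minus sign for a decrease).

RBI balance sheet:
  Assets:      Loans to banks +71M, Foreign assets +114M
  Liabilities: Bank reserves −213.5M, Currency in circulation +933.5M, Government deposits −535M
Commercial banking system:
  Assets:      Reserves at CB −213.5M, Foreign assets −114M
  Liabilities: Checkable deposits −398.5M, Borrowings from CB +71M
So the change in checkable deposits held by the non-bank public at commercial banks is -398.5 million.

-398.5 million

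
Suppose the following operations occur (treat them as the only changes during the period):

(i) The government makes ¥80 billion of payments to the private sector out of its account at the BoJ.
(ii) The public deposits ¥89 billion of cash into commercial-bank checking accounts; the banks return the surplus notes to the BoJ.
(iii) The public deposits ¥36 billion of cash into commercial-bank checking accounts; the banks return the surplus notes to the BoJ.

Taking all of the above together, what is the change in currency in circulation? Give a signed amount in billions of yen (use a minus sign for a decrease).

-¥125 billion

Government spending ¥80 billion: no currency enters or leaves circulation → 0.
Currency deposit ¥89 billion: notes return to the central bank → −¥89B.
Currency deposit ¥36 billion: notes return to the central bank → −¥36B.
Net: 0 − 89 − 36 = -¥125 billion.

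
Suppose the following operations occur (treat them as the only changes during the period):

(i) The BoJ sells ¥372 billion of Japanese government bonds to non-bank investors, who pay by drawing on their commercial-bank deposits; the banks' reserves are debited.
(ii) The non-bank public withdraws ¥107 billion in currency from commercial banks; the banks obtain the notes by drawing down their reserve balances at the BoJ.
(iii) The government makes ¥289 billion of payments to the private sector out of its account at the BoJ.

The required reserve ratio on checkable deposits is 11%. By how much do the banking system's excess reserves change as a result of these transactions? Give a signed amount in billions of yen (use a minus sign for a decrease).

Asset sale (to non-banks) ¥372 billion: reserves −¥372B, deposits −¥372B.
Currency withdrawal ¥107 billion: reserves −¥107B, deposits −¥107B.
Government spending ¥289 billion: reserves +¥289B, deposits +¥289B.
Totals: Δreserves = −¥190B, Δdeposits = −¥190B.
Δrequired reserves = 11% × −¥190B = −¥20.9B.
Δexcess reserves = Δreserves − Δrequired = −¥190B − (−¥20.9B) = -¥169.1 billion.

-¥169.1 billion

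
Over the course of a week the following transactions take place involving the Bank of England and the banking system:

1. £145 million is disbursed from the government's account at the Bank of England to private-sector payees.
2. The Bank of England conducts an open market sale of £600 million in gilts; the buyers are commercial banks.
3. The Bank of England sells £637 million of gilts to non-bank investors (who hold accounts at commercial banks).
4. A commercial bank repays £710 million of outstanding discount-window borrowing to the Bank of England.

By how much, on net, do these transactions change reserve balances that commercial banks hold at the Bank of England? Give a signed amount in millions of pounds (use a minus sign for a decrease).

Government spending £145 million: government payments flow into bank reserve accounts → +£145M.
OMO sale (to banks) £600 million: the buying banks pay out of their reserve balances → −£600M.
Asset sale (to non-banks) £637 million: the non-bank buyers' banks settle from reserves → −£637M.
Discount-window repayment £710 million: repayment is debited from reserves → −£710M.
Net: 145 − 600 − 637 − 710 = -£1802 million.

-£1802 million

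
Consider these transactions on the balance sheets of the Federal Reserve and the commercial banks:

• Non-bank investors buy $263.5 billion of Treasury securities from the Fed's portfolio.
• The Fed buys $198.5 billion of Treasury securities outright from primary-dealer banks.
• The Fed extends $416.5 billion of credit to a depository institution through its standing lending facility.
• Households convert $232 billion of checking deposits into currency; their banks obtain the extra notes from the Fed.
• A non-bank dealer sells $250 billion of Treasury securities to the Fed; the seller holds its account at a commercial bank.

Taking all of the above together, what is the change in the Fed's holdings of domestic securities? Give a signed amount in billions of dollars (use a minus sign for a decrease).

Asset sale (to non-banks) $263.5 billion: securities removed from the Fed's portfolio → −$263.5B.
OMO purchase (from banks) $198.5 billion: securities added to the Fed's portfolio → +$198.5B.
Discount-window loan $416.5 billion: the Fed's securities portfolio is untouched → 0.
Currency withdrawal $232 billion: the Fed's securities portfolio is untouched → 0.
Asset purchase (from non-banks) $250 billion: securities added to the Fed's portfolio → +$250B.
Net: −263.5 + 198.5 + 0 + 0 + 250 = +$185 billion.

+$185 billion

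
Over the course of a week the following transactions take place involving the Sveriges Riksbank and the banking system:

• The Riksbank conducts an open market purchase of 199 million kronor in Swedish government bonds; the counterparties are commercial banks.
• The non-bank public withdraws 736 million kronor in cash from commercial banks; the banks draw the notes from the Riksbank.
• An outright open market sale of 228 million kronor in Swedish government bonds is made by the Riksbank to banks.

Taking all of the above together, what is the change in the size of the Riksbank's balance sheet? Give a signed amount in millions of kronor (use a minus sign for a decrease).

-29 million

OMO purchase (from banks) 199 million kronor: a Riksbank asset is acquired → +199M.
Currency withdrawal 736 million kronor: only the composition of liabilities changes → 0.
OMO sale (to banks) 228 million kronor: a Riksbank asset is shed → −228M.
Net: 199 + 0 − 228 = -29 million.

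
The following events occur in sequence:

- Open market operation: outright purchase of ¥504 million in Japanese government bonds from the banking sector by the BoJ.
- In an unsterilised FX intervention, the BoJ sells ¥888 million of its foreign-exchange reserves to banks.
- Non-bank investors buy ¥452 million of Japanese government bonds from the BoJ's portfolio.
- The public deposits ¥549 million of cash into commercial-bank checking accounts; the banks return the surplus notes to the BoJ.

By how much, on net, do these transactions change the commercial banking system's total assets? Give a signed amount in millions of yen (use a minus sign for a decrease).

OMO purchase (from banks) ¥504 million: just an asset swap on bank balance sheets → 0.
FX sale ¥888 million: just an asset swap on bank balance sheets → 0.
Asset sale (to non-banks) ¥452 million: bank balance sheets shrink → −¥452M.
Currency deposit ¥549 million: bank balance sheets expand → +¥549M.
Net: 0 + 0 − 452 + 549 = +¥97 million.

+¥97 million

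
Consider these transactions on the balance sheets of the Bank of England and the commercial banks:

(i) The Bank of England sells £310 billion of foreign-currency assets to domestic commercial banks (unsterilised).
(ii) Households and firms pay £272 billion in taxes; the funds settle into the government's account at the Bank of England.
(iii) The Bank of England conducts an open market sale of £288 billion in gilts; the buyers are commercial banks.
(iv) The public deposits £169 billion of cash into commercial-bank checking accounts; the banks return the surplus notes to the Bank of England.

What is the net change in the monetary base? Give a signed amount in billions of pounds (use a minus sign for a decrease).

-£870 billion

FX sale £310 billion: Bank of England balance sheet contracts → −£310B.
Government account inflow £272 billion: reserves shift to a non-base liability → −£272B.
OMO sale (to banks) £288 billion: Bank of England balance sheet contracts → −£288B.
Currency deposit £169 billion: just a shift between currency and reserves — both are base money → 0.
Net: −310 − 272 − 288 + 0 = -£870 billion.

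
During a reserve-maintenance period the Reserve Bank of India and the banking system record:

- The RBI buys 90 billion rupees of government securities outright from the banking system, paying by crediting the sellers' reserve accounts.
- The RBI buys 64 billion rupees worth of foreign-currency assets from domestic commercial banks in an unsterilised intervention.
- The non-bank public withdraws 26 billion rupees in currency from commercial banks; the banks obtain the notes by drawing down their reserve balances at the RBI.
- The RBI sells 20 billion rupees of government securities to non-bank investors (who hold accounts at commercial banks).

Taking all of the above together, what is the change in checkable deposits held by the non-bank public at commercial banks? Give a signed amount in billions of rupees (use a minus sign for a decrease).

OMO purchase (from banks) 90 billion rupees: the counterparty is a bank, so public deposits are unchanged → 0.
FX purchase 64 billion rupees: the counterparty is a bank, so public deposits are unchanged → 0.
Currency withdrawal 26 billion rupees: non-bank counterparties' bank balances fall → −26B.
Asset sale (to non-banks) 20 billion rupees: non-bank counterparties' bank balances fall → −20B.
Net: 0 + 0 − 26 − 20 = -46 billion.

-46 billion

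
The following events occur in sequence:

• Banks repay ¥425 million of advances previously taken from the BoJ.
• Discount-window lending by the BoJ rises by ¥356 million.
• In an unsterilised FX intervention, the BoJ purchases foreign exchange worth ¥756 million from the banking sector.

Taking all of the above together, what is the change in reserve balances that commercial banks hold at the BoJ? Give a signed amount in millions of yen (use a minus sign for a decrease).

+¥687 million

Discount-window repayment ¥425 million: repayment is debited from reserves → −¥425M.
Discount-window loan ¥356 million: the loan is credited to the bank's reserve account → +¥356M.
FX purchase ¥756 million: the BoJ pays by crediting reserve accounts → +¥756M.
Net: −425 + 356 + 756 = +¥687 million.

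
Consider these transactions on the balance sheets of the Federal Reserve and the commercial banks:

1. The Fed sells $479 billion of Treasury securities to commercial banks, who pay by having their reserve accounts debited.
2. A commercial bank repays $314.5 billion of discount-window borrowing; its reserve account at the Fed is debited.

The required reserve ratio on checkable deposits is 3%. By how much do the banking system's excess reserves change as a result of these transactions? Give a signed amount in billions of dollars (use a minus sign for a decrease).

-$793.5 billion

OMO sale (to banks) $479 billion: reserves −$479B, deposits 0.
Discount-window repayment $314.5 billion: reserves −$314.5B, deposits 0.
Totals: Δreserves = −$793.5B, Δdeposits = 0.
Δrequired reserves = 3% × 0 = 0.
Δexcess reserves = Δreserves − Δrequired = −$793.5B − (0) = -$793.5 billion.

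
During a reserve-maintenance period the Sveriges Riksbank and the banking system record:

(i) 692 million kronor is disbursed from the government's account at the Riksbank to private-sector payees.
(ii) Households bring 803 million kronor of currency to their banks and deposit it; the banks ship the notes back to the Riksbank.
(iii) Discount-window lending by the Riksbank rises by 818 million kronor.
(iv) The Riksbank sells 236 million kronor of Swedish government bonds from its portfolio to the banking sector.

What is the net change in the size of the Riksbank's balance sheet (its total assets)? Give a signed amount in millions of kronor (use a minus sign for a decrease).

+582 million

Riksbank balance sheet:
  Assets:      Securities −236M, Loans to banks +818M
  Liabilities: Bank reserves +2077M, Currency in circulation −803M, Government deposits −692M
Commercial banking system:
  Assets:      Reserves at CB +2077M, Securities +236M
  Liabilities: Checkable deposits +1495M, Borrowings from CB +818M
Change in total Riksbank assets = +582 million.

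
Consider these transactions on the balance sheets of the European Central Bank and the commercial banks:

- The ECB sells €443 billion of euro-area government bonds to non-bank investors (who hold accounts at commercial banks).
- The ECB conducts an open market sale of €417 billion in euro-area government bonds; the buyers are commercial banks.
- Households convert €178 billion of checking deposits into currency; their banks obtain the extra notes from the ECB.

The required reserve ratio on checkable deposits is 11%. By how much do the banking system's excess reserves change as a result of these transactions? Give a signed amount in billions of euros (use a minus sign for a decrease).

Asset sale (to non-banks) €443 billion: reserves −€443B, deposits −€443B.
OMO sale (to banks) €417 billion: reserves −€417B, deposits 0.
Currency withdrawal €178 billion: reserves −€178B, deposits −€178B.
Totals: Δreserves = −€1038B, Δdeposits = −€621B.
Δrequired reserves = 11% × −€621B = −€68.31B.
Δexcess reserves = Δreserves − Δrequired = −€1038B − (−€68.31B) = -€969.69 billion.

-€969.69 billion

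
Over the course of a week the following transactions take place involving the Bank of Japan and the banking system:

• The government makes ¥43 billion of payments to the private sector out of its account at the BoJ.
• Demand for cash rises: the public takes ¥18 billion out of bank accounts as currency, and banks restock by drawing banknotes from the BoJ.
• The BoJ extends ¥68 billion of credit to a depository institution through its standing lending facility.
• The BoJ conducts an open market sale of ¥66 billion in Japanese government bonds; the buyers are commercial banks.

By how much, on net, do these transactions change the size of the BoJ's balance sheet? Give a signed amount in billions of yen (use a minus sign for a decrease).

Government spending ¥43 billion: only the composition of liabilities changes → 0.
Currency withdrawal ¥18 billion: only the composition of liabilities changes → 0.
Discount-window loan ¥68 billion: a BoJ asset is acquired → +¥68B.
OMO sale (to banks) ¥66 billion: a BoJ asset is shed → −¥66B.
Net: 0 + 0 + 68 − 66 = +¥2 billion.

+¥2 billion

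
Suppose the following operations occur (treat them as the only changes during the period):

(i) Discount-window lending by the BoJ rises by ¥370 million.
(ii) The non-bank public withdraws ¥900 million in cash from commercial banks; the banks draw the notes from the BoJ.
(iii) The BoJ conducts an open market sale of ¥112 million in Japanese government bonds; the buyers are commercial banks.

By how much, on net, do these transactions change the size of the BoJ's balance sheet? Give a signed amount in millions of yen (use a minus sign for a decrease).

+¥258 million

BoJ balance sheet:
  Assets:      Securities −¥112M, Loans to banks +¥370M
  Liabilities: Bank reserves −¥642M, Currency in circulation +¥900M
Change in total BoJ assets = +¥258 million.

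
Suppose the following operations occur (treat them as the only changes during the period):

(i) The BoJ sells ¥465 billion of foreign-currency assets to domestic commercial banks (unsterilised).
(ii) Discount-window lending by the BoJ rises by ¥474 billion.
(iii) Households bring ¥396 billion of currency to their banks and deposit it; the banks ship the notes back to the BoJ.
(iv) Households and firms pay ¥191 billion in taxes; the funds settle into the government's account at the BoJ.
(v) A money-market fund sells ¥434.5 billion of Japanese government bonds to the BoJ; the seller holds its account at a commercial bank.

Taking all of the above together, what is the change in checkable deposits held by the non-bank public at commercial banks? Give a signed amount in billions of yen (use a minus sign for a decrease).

FX sale ¥465 billion: the counterparty is a bank, so public deposits are unchanged → 0.
Discount-window loan ¥474 billion: the counterparty is a bank, so public deposits are unchanged → 0.
Currency deposit ¥396 billion: non-bank counterparties' bank balances rise → +¥396B.
Government account inflow ¥191 billion: non-bank counterparties' bank balances fall → −¥191B.
Asset purchase (from non-banks) ¥434.5 billion: non-bank counterparties' bank balances rise → +¥434.5B.
Net: 0 + 0 + 396 − 191 + 434.5 = +¥639.5 billion.

+¥639.5 billion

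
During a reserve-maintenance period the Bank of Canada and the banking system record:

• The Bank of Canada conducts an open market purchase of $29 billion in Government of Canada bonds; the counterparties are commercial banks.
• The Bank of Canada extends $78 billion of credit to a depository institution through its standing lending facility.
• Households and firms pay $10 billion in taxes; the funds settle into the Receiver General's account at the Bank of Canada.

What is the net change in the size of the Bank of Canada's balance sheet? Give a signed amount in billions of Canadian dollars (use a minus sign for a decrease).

+$107 billion

Bank of Canada balance sheet:
  Assets:      Securities +$29B, Loans to banks +$78B
  Liabilities: Bank reserves +$97B, Government deposits +$10B
Change in total Bank of Canada assets = +$107 billion.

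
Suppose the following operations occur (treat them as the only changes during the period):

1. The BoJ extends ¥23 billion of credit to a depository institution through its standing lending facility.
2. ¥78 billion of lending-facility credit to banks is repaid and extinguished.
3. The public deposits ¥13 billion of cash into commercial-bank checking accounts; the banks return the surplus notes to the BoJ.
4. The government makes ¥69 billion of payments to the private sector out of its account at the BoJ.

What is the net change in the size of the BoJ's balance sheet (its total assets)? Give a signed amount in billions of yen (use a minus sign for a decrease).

Discount-window loan ¥23 billion: a BoJ asset is acquired → +¥23B.
Discount-window repayment ¥78 billion: a BoJ asset is shed → −¥78B.
Currency deposit ¥13 billion: only the composition of liabilities changes → 0.
Government spending ¥69 billion: only the composition of liabilities changes → 0.
Net: 23 − 78 + 0 + 0 = -¥55 billion.

-¥55 billion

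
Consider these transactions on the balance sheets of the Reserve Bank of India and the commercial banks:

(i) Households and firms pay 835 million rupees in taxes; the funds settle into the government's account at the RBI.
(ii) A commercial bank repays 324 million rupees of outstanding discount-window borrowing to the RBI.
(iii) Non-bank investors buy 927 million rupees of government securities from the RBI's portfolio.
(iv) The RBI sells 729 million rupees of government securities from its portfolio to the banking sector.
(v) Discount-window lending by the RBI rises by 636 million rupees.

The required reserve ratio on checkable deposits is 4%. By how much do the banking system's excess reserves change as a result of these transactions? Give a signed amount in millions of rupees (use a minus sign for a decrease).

-2108.52 million

Government account inflow 835 million rupees: reserves −835M, deposits −835M.
Discount-window repayment 324 million rupees: reserves −324M, deposits 0.
Asset sale (to non-banks) 927 million rupees: reserves −927M, deposits −927M.
OMO sale (to banks) 729 million rupees: reserves −729M, deposits 0.
Discount-window loan 636 million rupees: reserves +636M, deposits 0.
Totals: Δreserves = −2179M, Δdeposits = −1762M.
Δrequired reserves = 4% × −1762M = −70.48M.
Δexcess reserves = Δreserves − Δrequired = −2179M − (−70.48M) = -2108.52 million.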